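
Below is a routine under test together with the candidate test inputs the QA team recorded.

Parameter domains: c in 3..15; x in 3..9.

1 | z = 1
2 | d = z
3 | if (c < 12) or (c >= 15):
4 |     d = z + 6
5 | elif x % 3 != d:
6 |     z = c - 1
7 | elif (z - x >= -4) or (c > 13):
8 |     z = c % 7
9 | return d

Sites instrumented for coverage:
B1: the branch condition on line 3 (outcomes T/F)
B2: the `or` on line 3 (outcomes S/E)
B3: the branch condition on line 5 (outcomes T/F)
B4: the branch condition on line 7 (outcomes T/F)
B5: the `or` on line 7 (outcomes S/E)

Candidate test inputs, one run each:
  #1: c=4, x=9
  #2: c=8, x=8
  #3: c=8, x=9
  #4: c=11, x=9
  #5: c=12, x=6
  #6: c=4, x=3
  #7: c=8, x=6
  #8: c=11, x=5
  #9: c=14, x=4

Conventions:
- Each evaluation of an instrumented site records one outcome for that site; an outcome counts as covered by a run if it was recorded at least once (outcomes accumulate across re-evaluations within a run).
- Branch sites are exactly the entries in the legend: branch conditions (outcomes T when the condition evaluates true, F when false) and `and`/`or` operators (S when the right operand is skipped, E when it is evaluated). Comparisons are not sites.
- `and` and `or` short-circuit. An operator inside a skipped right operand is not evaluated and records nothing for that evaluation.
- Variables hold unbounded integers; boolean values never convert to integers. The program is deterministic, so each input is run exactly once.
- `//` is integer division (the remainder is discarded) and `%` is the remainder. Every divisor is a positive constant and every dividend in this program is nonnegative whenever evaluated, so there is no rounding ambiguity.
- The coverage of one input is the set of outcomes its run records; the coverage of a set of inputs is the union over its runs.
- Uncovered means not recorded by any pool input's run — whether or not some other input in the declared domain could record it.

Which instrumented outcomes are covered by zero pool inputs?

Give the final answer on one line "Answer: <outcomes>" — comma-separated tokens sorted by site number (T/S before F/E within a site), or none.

input #1 (c=4, x=9): events B2->S, B1->T; covers B1=T, B2=S
input #2 (c=8, x=8): events B2->S, B1->T; covers B1=T, B2=S
input #3 (c=8, x=9): events B2->S, B1->T; covers B1=T, B2=S
input #4 (c=11, x=9): events B2->S, B1->T; covers B1=T, B2=S
input #5 (c=12, x=6): events B2->E, B1->F, B3->T; covers B1=F, B2=E, B3=T
input #6 (c=4, x=3): events B2->S, B1->T; covers B1=T, B2=S
input #7 (c=8, x=6): events B2->S, B1->T; covers B1=T, B2=S
input #8 (c=11, x=5): events B2->S, B1->T; covers B1=T, B2=S
input #9 (c=14, x=4): events B2->E, B1->F, B3->F, B5->S, B4->T; covers B1=F, B2=E, B3=F, B4=T, B5=S
union over the pool: B1=T, B1=F, B2=S, B2=E, B3=T, B3=F, B4=T, B5=S
uncovered (2 of 10): B4=F, B5=E

Answer: B4=F, B5=E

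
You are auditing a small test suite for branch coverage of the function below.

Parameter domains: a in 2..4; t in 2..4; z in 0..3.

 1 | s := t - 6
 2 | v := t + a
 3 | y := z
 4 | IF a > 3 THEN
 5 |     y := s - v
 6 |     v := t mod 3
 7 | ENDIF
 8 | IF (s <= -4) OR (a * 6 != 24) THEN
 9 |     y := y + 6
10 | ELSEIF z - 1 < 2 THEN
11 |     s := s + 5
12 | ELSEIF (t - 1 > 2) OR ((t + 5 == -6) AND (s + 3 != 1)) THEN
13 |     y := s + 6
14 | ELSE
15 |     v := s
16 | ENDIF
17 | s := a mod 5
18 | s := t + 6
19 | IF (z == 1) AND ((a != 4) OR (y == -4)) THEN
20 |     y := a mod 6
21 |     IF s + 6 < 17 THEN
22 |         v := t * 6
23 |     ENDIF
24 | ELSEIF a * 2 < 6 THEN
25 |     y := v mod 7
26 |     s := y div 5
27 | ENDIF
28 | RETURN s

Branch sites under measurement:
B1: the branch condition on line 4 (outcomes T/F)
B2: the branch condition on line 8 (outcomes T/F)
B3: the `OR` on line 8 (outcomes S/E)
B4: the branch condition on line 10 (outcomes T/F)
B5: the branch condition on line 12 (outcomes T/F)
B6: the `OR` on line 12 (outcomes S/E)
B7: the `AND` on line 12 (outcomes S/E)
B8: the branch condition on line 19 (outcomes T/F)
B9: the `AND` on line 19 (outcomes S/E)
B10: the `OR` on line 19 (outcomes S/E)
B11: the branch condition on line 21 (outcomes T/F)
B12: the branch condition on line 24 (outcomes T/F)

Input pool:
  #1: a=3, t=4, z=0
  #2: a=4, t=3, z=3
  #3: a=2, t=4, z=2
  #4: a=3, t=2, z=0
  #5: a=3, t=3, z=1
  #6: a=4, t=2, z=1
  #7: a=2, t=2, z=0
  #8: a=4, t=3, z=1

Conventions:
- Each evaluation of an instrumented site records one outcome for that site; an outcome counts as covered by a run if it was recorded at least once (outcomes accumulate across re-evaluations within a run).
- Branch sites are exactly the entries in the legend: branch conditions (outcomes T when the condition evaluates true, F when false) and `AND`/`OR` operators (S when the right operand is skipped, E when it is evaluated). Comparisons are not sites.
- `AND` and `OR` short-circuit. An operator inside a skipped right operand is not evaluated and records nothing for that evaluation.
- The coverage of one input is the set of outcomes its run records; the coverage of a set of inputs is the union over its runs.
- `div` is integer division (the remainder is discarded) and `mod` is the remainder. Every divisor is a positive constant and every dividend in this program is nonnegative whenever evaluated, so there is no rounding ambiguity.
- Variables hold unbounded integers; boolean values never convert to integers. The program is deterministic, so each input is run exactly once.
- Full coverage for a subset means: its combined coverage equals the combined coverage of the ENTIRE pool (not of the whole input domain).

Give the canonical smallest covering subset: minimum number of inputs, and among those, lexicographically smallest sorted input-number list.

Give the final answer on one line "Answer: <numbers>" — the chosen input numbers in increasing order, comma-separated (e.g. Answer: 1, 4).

test 1 (a=3, t=4, z=0) fires B1->F, B3->E, B2->T, B9->S, B8->F, B12->F; hits B1=F, B2=T, B3=E, B8=F, B9=S, B12=F
test 2 (a=4, t=3, z=3) fires B1->T, B3->E, B2->F, B4->F, B6->E, B7->S, B5->F, B9->S, B8->F, B12->F; hits B1=T, B2=F, B3=E, B4=F, B5=F, B6=E, B7=S, B8=F, B9=S, B12=F
test 3 (a=2, t=4, z=2) fires B1->F, B3->E, B2->T, B9->S, B8->F, B12->T; hits B1=F, B2=T, B3=E, B8=F, B9=S, B12=T
test 4 (a=3, t=2, z=0) fires B1->F, B3->S, B2->T, B9->S, B8->F, B12->F; hits B1=F, B2=T, B3=S, B8=F, B9=S, B12=F
test 5 (a=3, t=3, z=1) fires B1->F, B3->E, B2->T, B9->E, B10->S, B8->T, B11->T; hits B1=F, B2=T, B3=E, B8=T, B9=E, B10=S, B11=T
test 6 (a=4, t=2, z=1) fires B1->T, B3->S, B2->T, B9->E, B10->E, B8->T, B11->T; hits B1=T, B2=T, B3=S, B8=T, B9=E, B10=E, B11=T
test 7 (a=2, t=2, z=0) fires B1->F, B3->S, B2->T, B9->S, B8->F, B12->T; hits B1=F, B2=T, B3=S, B8=F, B9=S, B12=T
test 8 (a=4, t=3, z=1) fires B1->T, B3->E, B2->F, B4->T, B9->E, B10->E, B8->F, B12->F; hits B1=T, B2=F, B3=E, B4=T, B8=F, B9=E, B10=E, B12=F
union over all inputs: B1=T, B1=F, B2=T, B2=F, B3=S, B3=E, B4=T, B4=F, B5=F, B6=E, B7=S, B8=T, B8=F, B9=S, B9=E, B10=S, B10=E, B11=T, B12=T, B12=F (20 outcomes)
size 1 is not enough: best union over all size-1 subsets is 10/20
size 2 is not enough: best union over all size-2 subsets is 16/20
size 3 is not enough: best union over all size-3 subsets is 18/20
at size 4, {2, 5, 7, 8} reaches all 20 outcomes; every lexicographically earlier size-4 subset fails

Answer: 2, 5, 7, 8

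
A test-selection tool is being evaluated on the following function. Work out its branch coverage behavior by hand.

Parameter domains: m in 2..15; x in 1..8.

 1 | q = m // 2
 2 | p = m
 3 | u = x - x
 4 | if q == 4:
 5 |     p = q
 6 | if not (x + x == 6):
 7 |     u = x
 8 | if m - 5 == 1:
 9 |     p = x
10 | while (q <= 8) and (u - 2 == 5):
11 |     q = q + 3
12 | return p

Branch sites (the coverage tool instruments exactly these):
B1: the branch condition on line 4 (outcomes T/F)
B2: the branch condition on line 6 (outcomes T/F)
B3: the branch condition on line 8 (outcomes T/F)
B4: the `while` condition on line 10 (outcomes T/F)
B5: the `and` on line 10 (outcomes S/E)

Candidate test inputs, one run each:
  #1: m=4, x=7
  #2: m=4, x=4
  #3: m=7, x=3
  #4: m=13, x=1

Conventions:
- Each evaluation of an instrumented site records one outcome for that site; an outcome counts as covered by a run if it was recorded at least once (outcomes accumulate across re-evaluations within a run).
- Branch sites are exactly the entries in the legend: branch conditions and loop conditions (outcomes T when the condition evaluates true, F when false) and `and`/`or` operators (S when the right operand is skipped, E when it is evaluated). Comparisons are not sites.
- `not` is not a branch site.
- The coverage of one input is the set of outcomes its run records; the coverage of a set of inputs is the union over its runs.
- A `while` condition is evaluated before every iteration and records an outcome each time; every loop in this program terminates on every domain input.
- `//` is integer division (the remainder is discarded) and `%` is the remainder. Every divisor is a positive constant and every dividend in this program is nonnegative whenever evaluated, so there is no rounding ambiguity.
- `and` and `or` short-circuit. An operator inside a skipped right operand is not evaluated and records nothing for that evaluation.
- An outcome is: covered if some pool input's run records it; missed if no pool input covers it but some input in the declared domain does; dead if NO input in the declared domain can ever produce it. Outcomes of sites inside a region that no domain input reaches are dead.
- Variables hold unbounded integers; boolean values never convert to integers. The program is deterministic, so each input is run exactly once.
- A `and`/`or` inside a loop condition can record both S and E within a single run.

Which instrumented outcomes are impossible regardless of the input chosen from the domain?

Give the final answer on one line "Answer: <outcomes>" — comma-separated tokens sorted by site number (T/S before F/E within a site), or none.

running all 112 domain inputs and tallying outcomes:
  reachable outcomes have witnesses, e.g. B1=T (e.g. m=8, x=1), B1=F (e.g. m=2, x=1), B2=T (e.g. m=2, x=1), B2=F (e.g. m=2, x=3)

Answer: none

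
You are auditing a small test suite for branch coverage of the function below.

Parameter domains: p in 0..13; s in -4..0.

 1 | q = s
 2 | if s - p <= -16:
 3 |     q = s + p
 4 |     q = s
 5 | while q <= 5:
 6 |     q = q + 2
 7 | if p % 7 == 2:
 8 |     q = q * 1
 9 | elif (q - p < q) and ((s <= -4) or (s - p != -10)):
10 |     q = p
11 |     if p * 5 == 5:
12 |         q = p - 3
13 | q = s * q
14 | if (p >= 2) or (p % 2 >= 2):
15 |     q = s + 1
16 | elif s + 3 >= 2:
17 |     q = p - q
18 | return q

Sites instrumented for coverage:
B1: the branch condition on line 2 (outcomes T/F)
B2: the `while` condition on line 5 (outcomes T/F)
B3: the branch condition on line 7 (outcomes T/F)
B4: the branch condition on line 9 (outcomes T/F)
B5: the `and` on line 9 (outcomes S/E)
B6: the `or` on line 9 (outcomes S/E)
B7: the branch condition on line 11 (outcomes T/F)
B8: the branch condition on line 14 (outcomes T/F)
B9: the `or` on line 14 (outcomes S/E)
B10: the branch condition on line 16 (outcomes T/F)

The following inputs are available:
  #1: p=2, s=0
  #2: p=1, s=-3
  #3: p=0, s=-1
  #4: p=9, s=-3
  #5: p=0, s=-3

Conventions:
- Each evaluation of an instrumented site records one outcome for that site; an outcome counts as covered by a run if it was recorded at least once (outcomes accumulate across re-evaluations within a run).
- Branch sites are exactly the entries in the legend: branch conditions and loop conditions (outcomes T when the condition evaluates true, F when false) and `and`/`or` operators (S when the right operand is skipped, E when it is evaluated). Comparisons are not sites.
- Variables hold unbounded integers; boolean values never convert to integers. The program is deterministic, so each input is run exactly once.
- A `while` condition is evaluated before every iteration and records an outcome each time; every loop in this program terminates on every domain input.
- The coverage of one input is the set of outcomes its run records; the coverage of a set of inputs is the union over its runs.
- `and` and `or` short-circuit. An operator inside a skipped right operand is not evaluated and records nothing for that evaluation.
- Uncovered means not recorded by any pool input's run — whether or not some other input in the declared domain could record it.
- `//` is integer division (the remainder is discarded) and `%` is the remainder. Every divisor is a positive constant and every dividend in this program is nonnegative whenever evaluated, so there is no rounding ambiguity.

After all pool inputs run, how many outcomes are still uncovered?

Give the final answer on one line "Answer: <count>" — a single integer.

input #1 (p=2, s=0): events B1->F, B2->T, B2->T, B2->T, B2->F, B3->T, B9->S, B8->T; covers B1=F, B2=T, B2=F, B3=T, B8=T, B9=S
input #2 (p=1, s=-3): events B1->F, B2->T, B2->T, B2->T, B2->T, B2->T, B2->F, B3->F, B5->E, B6->E, B4->T, B7->T, B9->E, B8->F, ...; covers B1=F, B2=T, B2=F, B3=F, B4=T, B5=E, B6=E, B7=T, B8=F, B9=E, B10=F
input #3 (p=0, s=-1): events B1->F, B2->T, B2->T, B2->T, B2->T, B2->F, B3->F, B5->S, B4->F, B9->E, B8->F, B10->T; covers B1=F, B2=T, B2=F, B3=F, B4=F, B5=S, B8=F, B9=E, B10=T
input #4 (p=9, s=-3): events B1->F, B2->T, B2->T, B2->T, B2->T, B2->T, B2->F, B3->T, B9->S, B8->T; covers B1=F, B2=T, B2=F, B3=T, B8=T, B9=S
input #5 (p=0, s=-3): events B1->F, B2->T, B2->T, B2->T, B2->T, B2->T, B2->F, B3->F, B5->S, B4->F, B9->E, B8->F, B10->F; covers B1=F, B2=T, B2=F, B3=F, B4=F, B5=S, B8=F, B9=E, B10=F
union over the pool: B1=F, B2=T, B2=F, B3=T, B3=F, B4=T, B4=F, B5=S, B5=E, B6=E, B7=T, B8=T, B8=F, B9=S, B9=E, B10=T, B10=F
uncovered (3 of 20): B1=T, B6=S, B7=F

Answer: 3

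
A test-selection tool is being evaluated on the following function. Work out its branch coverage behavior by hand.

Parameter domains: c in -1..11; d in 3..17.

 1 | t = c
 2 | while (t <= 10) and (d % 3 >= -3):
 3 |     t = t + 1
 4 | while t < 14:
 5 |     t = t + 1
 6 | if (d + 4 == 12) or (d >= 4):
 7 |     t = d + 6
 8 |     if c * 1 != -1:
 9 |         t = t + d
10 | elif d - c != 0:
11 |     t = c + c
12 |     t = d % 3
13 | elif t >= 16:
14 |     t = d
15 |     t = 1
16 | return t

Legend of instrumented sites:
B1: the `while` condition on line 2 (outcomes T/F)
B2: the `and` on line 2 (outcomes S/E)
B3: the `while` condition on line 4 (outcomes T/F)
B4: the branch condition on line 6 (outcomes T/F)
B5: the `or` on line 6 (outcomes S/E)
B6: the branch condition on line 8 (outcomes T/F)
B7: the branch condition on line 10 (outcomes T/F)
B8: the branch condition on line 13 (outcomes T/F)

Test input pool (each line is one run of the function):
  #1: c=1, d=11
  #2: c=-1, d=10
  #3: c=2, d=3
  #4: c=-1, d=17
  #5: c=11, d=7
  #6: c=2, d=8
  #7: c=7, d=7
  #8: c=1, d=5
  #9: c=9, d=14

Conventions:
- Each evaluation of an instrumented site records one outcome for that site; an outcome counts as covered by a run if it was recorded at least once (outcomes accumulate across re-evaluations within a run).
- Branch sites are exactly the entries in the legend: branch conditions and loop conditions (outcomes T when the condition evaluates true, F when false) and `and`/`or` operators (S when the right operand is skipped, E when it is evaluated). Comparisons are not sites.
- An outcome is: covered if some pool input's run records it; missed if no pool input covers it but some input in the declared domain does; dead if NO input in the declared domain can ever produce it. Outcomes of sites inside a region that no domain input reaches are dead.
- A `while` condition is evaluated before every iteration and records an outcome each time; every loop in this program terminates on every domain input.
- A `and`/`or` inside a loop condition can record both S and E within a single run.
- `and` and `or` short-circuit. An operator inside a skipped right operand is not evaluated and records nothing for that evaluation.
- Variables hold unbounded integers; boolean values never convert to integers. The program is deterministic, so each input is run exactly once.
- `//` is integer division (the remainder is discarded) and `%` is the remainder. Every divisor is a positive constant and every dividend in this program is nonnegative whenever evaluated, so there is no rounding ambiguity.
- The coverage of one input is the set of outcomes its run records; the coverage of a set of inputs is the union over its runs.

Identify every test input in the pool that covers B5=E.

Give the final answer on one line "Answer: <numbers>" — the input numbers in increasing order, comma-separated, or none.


input #1 (c=1, d=11): hits B5=E
input #2 (c=-1, d=10): hits B5=E
input #3 (c=2, d=3): hits B5=E
input #4 (c=-1, d=17): hits B5=E
input #5 (c=11, d=7): hits B5=E
input #6 (c=2, d=8): never hits B5=E
input #7 (c=7, d=7): hits B5=E
input #8 (c=1, d=5): hits B5=E
input #9 (c=9, d=14): hits B5=E
Answer: 1, 2, 3, 4, 5, 7, 8, 9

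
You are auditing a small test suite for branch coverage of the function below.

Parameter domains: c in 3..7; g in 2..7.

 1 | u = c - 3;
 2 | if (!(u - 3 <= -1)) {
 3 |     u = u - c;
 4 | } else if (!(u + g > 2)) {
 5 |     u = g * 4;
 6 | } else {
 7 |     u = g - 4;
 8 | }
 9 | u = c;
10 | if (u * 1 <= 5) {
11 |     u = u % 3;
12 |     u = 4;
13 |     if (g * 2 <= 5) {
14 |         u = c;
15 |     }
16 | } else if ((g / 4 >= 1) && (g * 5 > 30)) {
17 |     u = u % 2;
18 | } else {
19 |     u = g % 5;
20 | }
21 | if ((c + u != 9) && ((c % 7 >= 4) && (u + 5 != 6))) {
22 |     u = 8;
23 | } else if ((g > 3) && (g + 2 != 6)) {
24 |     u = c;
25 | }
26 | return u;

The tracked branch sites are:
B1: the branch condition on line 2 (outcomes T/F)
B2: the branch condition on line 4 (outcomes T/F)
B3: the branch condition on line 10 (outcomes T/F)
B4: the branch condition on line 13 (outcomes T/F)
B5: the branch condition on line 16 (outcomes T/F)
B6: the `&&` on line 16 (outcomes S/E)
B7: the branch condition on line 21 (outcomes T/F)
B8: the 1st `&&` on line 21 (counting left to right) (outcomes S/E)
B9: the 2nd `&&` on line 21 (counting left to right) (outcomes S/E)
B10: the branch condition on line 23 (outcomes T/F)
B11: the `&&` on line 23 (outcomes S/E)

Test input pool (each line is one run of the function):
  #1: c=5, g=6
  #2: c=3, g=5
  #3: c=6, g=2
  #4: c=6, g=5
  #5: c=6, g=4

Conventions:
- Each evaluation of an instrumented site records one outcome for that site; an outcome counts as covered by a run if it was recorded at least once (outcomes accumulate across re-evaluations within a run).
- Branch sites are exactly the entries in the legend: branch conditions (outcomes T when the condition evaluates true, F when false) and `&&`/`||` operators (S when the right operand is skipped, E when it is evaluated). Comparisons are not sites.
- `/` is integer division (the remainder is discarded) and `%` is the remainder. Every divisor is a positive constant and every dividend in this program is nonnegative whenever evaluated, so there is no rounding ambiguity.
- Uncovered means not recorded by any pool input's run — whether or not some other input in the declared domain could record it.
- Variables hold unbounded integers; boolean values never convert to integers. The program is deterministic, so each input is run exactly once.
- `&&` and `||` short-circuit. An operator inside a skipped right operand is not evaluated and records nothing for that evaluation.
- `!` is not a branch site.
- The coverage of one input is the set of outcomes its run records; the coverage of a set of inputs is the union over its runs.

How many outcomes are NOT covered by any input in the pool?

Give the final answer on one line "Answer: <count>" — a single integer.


test 1 (c=5, g=6) fires B1->F, B2->F, B3->T, B4->F, B8->S, B7->F, B11->E, B10->T; hits B1=F, B2=F, B3=T, B4=F, B7=F, B8=S, B10=T, B11=E
test 2 (c=3, g=5) fires B1->F, B2->F, B3->T, B4->F, B8->E, B9->S, B7->F, B11->E, B10->T; hits B1=F, B2=F, B3=T, B4=F, B7=F, B8=E, B9=S, B10=T, B11=E
test 3 (c=6, g=2) fires B1->T, B3->F, B6->S, B5->F, B8->E, B9->E, B7->T; hits B1=T, B3=F, B5=F, B6=S, B7=T, B8=E, B9=E
test 4 (c=6, g=5) fires B1->T, B3->F, B6->E, B5->F, B8->E, B9->E, B7->T; hits B1=T, B3=F, B5=F, B6=E, B7=T, B8=E, B9=E
test 5 (c=6, g=4) fires B1->T, B3->F, B6->E, B5->F, B8->E, B9->E, B7->T; hits B1=T, B3=F, B5=F, B6=E, B7=T, B8=E, B9=E
union over the pool: B1=T, B1=F, B2=F, B3=T, B3=F, B4=F, B5=F, B6=S, B6=E, B7=T, B7=F, B8=S, B8=E, B9=S, B9=E, B10=T, B11=E
uncovered (5 of 22): B2=T, B4=T, B5=T, B10=F, B11=S
Answer: 5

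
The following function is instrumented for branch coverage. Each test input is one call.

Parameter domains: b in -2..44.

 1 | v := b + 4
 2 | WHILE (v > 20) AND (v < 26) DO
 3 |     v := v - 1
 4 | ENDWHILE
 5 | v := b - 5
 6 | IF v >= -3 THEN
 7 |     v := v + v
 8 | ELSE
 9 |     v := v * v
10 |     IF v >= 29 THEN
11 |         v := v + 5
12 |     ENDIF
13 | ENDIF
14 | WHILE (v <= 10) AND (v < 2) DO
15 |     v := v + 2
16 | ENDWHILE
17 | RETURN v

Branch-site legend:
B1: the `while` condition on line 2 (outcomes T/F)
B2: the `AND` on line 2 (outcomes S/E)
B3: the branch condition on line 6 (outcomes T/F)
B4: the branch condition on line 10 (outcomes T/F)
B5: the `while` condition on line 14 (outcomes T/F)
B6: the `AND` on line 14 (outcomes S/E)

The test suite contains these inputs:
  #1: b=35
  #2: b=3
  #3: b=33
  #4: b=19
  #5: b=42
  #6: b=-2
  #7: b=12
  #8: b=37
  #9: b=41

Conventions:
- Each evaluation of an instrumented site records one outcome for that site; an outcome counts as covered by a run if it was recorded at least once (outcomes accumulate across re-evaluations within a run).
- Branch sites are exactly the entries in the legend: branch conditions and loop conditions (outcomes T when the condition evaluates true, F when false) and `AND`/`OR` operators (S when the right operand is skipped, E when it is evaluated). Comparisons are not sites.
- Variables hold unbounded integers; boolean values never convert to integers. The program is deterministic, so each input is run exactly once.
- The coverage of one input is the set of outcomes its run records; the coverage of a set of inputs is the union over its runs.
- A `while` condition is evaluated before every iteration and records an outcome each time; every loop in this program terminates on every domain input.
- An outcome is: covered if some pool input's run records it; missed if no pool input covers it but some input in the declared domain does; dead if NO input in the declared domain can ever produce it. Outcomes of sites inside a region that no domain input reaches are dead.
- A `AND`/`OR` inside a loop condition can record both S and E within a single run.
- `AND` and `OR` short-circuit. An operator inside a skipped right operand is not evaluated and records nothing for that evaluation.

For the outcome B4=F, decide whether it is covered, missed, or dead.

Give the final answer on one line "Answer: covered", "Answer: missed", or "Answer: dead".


no pool input records B4=F
but domain input (b=0) does record it -> reachable, so missed
Answer: missed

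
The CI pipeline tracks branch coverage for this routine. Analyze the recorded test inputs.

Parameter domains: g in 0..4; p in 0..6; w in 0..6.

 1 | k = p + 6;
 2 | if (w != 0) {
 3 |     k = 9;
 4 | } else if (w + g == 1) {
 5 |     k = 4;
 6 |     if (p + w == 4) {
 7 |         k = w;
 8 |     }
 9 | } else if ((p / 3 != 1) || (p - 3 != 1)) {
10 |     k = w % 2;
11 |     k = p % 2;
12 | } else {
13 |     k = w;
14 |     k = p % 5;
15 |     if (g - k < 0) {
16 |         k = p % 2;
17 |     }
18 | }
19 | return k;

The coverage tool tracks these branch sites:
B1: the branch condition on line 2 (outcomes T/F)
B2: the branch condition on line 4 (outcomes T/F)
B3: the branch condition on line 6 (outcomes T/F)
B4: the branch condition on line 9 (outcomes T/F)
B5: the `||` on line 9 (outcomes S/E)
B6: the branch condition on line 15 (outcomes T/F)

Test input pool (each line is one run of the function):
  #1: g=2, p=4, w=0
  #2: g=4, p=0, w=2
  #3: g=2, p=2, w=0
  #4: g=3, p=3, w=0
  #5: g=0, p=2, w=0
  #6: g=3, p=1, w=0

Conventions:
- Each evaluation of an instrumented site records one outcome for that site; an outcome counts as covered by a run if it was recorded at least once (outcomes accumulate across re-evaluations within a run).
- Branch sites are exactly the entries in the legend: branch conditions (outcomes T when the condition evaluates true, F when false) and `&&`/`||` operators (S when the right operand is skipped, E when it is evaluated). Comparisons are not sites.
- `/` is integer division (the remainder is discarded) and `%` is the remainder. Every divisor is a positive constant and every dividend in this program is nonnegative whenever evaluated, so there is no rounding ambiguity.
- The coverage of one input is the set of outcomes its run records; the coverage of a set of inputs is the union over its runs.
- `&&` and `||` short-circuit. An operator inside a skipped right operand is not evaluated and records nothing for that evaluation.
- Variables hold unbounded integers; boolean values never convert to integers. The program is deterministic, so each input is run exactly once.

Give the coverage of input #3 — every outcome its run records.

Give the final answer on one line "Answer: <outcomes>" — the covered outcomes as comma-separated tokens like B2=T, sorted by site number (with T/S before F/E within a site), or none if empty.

Event log for input #3 (g=2, p=2, w=0):
  B1->F, B2->F, B5->S, B4->T
deduplicating events, the covered set is: B1=F, B2=F, B4=T, B5=S

Answer: B1=F, B2=F, B4=T, B5=S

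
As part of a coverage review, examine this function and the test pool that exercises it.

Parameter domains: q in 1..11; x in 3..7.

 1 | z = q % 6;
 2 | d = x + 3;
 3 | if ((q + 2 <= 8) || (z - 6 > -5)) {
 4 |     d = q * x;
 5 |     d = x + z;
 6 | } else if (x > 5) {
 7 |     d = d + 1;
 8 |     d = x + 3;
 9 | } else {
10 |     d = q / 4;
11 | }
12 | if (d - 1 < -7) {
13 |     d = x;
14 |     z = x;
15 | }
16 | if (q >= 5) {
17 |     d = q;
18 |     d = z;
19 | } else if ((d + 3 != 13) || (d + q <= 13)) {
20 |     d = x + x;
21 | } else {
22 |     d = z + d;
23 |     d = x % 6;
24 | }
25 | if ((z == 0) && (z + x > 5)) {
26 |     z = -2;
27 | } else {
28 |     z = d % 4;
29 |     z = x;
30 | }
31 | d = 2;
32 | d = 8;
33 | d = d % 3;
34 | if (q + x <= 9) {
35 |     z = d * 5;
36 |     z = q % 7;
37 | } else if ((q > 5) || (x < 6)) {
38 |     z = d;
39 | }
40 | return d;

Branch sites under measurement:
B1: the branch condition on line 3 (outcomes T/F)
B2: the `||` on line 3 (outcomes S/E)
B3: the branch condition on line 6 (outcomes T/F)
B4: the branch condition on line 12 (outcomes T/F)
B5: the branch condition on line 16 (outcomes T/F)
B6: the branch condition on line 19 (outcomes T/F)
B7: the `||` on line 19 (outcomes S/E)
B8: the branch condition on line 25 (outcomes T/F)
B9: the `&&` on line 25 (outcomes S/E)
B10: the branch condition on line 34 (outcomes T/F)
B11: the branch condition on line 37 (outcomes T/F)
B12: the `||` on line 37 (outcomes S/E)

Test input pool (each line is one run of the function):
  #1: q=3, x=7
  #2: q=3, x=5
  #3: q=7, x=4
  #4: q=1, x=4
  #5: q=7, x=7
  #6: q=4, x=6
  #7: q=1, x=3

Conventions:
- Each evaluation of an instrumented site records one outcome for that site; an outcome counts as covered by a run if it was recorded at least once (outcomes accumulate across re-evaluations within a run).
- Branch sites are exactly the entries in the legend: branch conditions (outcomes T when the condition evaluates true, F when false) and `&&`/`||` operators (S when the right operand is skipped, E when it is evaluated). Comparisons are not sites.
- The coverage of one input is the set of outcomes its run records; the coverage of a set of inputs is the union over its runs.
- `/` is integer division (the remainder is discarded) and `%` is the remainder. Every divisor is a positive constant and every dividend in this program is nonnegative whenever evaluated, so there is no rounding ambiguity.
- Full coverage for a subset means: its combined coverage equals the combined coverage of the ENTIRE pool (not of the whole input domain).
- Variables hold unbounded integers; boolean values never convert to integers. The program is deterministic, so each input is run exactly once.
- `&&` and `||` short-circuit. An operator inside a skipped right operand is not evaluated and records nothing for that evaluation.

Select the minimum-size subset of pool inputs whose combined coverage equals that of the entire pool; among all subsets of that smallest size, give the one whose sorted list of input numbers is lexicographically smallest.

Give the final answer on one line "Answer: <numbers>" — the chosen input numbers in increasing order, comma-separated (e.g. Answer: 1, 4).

run #1 (q=3, x=7) runs B2->S, B1->T, B4->F, B5->F, B7->E, B6->T, B9->S, B8->F, B10->F, B12->E, B11->F; records B1=T, B2=S, B4=F, B5=F, B6=T, B7=E, B8=F, B9=S, B10=F, B11=F, B12=E
run #2 (q=3, x=5) runs B2->S, B1->T, B4->F, B5->F, B7->S, B6->T, B9->S, B8->F, B10->T; records B1=T, B2=S, B4=F, B5=F, B6=T, B7=S, B8=F, B9=S, B10=T
run #3 (q=7, x=4) runs B2->E, B1->F, B3->F, B4->F, B5->T, B9->S, B8->F, B10->F, B12->S, B11->T; records B1=F, B2=E, B3=F, B4=F, B5=T, B8=F, B9=S, B10=F, B11=T, B12=S
run #4 (q=1, x=4) runs B2->S, B1->T, B4->F, B5->F, B7->S, B6->T, B9->S, B8->F, B10->T; records B1=T, B2=S, B4=F, B5=F, B6=T, B7=S, B8=F, B9=S, B10=T
run #5 (q=7, x=7) runs B2->E, B1->F, B3->T, B4->F, B5->T, B9->S, B8->F, B10->F, B12->S, B11->T; records B1=F, B2=E, B3=T, B4=F, B5=T, B8=F, B9=S, B10=F, B11=T, B12=S
run #6 (q=4, x=6) runs B2->S, B1->T, B4->F, B5->F, B7->E, B6->F, B9->S, B8->F, B10->F, B12->E, B11->F; records B1=T, B2=S, B4=F, B5=F, B6=F, B7=E, B8=F, B9=S, B10=F, B11=F, B12=E
run #7 (q=1, x=3) runs B2->S, B1->T, B4->F, B5->F, B7->S, B6->T, B9->S, B8->F, B10->T; records B1=T, B2=S, B4=F, B5=F, B6=T, B7=S, B8=F, B9=S, B10=T
pool-wide coverage (21 outcomes): B1=T, B1=F, B2=S, B2=E, B3=T, B3=F, B4=F, B5=T, B5=F, B6=T, B6=F, B7=S, B7=E, B8=F, B9=S, B10=T, B10=F, B11=T, B11=F, B12=S, B12=E
checked all size-1 subsets: none covers 21 outcomes (max 11/21)
checked all size-2 subsets: none covers 21 outcomes (max 17/21)
checked all size-3 subsets: none covers 21 outcomes (max 20/21)
at size 4, {2, 3, 5, 6} reaches all 21 outcomes; every lexicographically earlier size-4 subset fails

Answer: 2, 3, 5, 6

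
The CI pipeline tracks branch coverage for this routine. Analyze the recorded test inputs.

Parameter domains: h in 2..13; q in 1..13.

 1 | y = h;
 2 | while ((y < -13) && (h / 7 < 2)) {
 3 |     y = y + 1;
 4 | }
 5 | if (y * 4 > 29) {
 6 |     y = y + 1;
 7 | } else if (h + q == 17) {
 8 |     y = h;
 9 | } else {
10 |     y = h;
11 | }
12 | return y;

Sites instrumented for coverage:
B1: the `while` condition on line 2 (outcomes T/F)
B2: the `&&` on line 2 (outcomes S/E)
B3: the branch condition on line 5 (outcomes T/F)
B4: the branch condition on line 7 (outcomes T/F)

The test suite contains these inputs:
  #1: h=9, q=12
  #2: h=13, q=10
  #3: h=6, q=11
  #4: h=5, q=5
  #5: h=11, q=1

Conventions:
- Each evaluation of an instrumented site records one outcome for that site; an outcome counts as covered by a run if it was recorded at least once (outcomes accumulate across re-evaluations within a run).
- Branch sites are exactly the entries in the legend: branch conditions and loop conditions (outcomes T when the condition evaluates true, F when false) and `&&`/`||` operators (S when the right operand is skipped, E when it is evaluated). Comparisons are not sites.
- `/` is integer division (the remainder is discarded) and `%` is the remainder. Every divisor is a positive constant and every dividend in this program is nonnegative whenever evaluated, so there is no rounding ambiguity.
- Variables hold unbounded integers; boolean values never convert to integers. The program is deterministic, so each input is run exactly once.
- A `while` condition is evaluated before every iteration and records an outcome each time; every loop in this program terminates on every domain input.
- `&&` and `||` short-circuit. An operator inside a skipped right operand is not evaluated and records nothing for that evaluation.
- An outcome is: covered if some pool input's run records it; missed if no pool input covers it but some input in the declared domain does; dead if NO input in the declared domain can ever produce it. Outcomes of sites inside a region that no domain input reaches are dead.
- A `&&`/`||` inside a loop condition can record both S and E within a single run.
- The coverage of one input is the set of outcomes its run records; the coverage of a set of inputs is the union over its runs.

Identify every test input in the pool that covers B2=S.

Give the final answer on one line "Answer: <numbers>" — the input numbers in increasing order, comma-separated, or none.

input #1 (h=9, q=12): records B2=S
input #2 (h=13, q=10): records B2=S
input #3 (h=6, q=11): records B2=S
input #4 (h=5, q=5): records B2=S
input #5 (h=11, q=1): records B2=S

Answer: 1, 2, 3, 4, 5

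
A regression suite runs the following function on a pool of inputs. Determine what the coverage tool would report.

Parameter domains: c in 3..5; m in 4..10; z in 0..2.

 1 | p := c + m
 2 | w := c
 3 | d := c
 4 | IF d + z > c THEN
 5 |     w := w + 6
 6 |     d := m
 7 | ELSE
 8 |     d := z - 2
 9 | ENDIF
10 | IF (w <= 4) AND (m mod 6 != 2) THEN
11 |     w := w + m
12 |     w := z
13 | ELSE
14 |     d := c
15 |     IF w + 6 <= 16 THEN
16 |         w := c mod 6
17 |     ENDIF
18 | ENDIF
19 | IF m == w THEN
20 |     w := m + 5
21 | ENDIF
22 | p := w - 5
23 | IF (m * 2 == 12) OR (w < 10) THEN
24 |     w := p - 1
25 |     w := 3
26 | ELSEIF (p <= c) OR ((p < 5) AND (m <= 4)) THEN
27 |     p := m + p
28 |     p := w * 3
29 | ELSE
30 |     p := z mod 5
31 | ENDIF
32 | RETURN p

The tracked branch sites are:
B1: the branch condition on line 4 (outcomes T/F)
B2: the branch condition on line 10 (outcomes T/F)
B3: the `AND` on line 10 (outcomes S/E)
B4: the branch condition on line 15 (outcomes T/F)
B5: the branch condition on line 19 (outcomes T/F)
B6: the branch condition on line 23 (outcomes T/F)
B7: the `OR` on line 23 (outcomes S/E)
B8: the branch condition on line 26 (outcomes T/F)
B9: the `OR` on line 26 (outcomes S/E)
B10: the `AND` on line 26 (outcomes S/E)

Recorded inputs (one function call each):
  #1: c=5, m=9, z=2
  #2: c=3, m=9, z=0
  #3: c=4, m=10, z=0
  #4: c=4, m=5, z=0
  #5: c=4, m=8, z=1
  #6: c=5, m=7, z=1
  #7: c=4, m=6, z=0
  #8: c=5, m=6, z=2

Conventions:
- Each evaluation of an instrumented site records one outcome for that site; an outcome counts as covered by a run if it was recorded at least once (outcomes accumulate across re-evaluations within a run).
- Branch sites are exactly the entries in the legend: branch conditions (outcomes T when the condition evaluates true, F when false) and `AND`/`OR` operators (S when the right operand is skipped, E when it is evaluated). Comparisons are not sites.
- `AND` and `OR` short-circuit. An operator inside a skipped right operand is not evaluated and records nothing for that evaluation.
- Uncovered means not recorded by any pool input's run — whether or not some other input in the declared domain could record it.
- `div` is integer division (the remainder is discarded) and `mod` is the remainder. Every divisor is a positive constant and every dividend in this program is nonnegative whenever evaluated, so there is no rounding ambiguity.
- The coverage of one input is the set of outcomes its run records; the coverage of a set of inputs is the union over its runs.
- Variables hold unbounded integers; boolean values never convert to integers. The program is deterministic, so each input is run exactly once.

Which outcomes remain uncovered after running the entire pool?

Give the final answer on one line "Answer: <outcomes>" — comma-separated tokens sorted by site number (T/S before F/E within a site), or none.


input #1 (c=5, m=9, z=2): covers B1=T, B2=F, B3=S, B4=F, B5=F, B6=F, B7=E, B8=F, B9=E, B10=S
input #2 (c=3, m=9, z=0): covers B1=F, B2=T, B3=E, B5=F, B6=T, B7=E
input #3 (c=4, m=10, z=0): covers B1=F, B2=T, B3=E, B5=F, B6=T, B7=E
input #4 (c=4, m=5, z=0): covers B1=F, B2=T, B3=E, B5=F, B6=T, B7=E
input #5 (c=4, m=8, z=1): covers B1=T, B2=F, B3=S, B4=T, B5=F, B6=T, B7=E
input #6 (c=5, m=7, z=1): covers B1=T, B2=F, B3=S, B4=F, B5=F, B6=F, B7=E, B8=F, B9=E, B10=S
input #7 (c=4, m=6, z=0): covers B1=F, B2=T, B3=E, B5=F, B6=T, B7=S
input #8 (c=5, m=6, z=2): covers B1=T, B2=F, B3=S, B4=F, B5=F, B6=T, B7=S
union over the pool: B1=T, B1=F, B2=T, B2=F, B3=S, B3=E, B4=T, B4=F, B5=F, B6=T, B6=F, B7=S, B7=E, B8=F, B9=E, B10=S
uncovered (4 of 20): B5=T, B8=T, B9=S, B10=E
Answer: B5=T, B8=T, B9=S, B10=E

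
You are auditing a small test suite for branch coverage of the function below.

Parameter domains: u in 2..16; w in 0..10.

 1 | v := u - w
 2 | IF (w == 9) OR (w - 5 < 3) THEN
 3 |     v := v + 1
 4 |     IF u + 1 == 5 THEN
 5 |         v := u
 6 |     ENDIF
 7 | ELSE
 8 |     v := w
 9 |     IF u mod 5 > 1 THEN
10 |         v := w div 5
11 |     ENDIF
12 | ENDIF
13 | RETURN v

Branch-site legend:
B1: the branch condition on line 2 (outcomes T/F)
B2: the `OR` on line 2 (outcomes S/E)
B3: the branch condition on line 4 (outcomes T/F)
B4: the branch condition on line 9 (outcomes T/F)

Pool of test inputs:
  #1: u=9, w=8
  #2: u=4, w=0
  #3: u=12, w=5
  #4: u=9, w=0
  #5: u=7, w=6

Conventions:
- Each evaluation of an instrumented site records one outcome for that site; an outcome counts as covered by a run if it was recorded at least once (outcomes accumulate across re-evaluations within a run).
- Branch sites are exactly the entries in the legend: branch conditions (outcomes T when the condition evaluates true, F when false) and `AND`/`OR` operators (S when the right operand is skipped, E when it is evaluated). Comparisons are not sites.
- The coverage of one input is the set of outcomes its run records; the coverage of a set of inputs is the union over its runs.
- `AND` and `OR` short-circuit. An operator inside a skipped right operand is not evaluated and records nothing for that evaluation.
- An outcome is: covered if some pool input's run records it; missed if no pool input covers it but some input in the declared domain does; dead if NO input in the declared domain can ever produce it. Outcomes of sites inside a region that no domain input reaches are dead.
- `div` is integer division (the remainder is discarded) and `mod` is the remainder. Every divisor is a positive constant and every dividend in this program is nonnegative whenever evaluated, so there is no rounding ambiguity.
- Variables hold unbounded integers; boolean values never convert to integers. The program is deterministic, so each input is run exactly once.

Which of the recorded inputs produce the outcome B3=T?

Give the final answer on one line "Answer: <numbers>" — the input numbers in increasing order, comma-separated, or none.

input #1 (u=9, w=8): never hits B3=T
input #2 (u=4, w=0): hits B3=T
input #3 (u=12, w=5): never hits B3=T
input #4 (u=9, w=0): never hits B3=T
input #5 (u=7, w=6): never hits B3=T

Answer: 2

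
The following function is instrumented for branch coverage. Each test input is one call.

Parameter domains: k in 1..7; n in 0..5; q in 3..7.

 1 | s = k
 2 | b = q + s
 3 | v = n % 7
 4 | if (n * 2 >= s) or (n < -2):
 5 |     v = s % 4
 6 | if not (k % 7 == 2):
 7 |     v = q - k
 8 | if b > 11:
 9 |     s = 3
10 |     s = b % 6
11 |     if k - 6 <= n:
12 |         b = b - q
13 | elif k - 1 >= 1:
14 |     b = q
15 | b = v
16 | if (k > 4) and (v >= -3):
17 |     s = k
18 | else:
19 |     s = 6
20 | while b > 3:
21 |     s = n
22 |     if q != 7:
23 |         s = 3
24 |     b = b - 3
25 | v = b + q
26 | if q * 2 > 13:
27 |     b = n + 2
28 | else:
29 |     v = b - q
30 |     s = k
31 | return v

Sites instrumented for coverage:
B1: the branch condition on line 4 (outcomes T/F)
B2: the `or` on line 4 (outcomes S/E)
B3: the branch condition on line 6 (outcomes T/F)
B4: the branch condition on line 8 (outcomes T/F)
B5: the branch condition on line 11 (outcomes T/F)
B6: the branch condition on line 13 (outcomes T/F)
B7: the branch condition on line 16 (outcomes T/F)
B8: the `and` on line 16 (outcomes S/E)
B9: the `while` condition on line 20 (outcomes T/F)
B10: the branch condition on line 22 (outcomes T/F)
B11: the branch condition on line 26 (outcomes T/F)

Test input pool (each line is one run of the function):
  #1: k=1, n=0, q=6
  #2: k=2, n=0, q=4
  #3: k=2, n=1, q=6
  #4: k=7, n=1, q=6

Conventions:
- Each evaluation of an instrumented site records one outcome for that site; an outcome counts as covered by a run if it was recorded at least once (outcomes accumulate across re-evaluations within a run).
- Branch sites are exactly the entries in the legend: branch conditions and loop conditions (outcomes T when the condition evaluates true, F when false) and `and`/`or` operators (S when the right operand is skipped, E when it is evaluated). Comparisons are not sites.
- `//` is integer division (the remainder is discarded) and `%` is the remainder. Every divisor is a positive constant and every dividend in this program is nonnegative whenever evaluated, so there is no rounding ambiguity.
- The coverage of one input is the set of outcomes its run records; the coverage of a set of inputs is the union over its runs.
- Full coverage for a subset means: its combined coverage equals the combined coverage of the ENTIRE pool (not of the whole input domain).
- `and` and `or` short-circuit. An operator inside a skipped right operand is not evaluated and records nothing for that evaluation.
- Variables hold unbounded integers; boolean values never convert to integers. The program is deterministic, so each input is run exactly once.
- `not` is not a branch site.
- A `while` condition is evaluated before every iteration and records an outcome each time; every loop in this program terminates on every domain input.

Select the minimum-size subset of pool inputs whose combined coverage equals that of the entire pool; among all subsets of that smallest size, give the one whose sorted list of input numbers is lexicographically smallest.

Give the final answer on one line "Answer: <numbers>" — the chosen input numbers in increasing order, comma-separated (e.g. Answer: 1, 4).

input #1 (k=1, n=0, q=6): events B2->E, B1->F, B3->T, B4->F, B6->F, B8->S, B7->F, B9->T, B10->T, B9->F, B11->F; covers B1=F, B2=E, B3=T, B4=F, B6=F, B7=F, B8=S, B9=T, B9=F, B10=T, B11=F
input #2 (k=2, n=0, q=4): events B2->E, B1->F, B3->F, B4->F, B6->T, B8->S, B7->F, B9->F, B11->F; covers B1=F, B2=E, B3=F, B4=F, B6=T, B7=F, B8=S, B9=F, B11=F
input #3 (k=2, n=1, q=6): events B2->S, B1->T, B3->F, B4->F, B6->T, B8->S, B7->F, B9->F, B11->F; covers B1=T, B2=S, B3=F, B4=F, B6=T, B7=F, B8=S, B9=F, B11=F
input #4 (k=7, n=1, q=6): events B2->E, B1->F, B3->T, B4->T, B5->T, B8->E, B7->T, B9->F, B11->F; covers B1=F, B2=E, B3=T, B4=T, B5=T, B7=T, B8=E, B9=F, B11=F
together the pool reaches 19 outcomes: B1=T, B1=F, B2=S, B2=E, B3=T, B3=F, B4=T, B4=F, B5=T, B6=T, B6=F, B7=T, B7=F, B8=S, B8=E, B9=T, B9=F, B10=T, B11=F
every size-1 subset falls short of the 19 outcomes (best: 11/19)
every size-2 subset falls short of the 19 outcomes (best: 16/19)
at size 3, {1, 3, 4} reaches all 19 outcomes; every lexicographically earlier size-3 subset fails

Answer: 1, 3, 4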